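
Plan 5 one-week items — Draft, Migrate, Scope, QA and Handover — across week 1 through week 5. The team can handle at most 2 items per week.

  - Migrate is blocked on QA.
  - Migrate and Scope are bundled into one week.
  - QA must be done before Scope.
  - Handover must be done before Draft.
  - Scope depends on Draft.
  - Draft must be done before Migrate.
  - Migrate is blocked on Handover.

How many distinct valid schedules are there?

35

Splitting on Draft: it can be week 2 (9), week 3 (14), week 4 (12). Listing each branch's schedules as (Migrate, Scope, QA, Handover) by week number:
Draft=week 2: (3,3,1,1) (3,3,2,1) (4,4,1,1) (4,4,2,1) (4,4,3,1) (5,5,1,1) (5,5,2,1) (5,5,3,1) (5,5,4,1) — 9.
Draft=week 3: (4,4,1,1) (4,4,1,2) (4,4,2,1) (4,4,2,2) (4,4,3,1) (4,4,3,2) (5,5,1,1) (5,5,1,2) (5,5,2,1) (5,5,2,2) (5,5,3,1) (5,5,3,2) (5,5,4,1) (5,5,4,2) — 14.
Draft=week 4: (5,5,1,1) (5,5,1,2) (5,5,1,3) (5,5,2,1) (5,5,2,2) (5,5,2,3) (5,5,3,1) (5,5,3,2) (5,5,3,3) (5,5,4,1) (5,5,4,2) (5,5,4,3) — 12.
Summing: 9 + 14 + 12 = 35.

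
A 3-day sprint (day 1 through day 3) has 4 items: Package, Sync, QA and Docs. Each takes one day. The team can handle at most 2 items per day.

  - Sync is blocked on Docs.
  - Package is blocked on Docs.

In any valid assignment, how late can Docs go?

Downstream work caps Docs at day 2.
Docs at day 2 is achievable: Docs -> day 2, Package -> day 3, QA -> day 1, Sync -> day 3.

day 2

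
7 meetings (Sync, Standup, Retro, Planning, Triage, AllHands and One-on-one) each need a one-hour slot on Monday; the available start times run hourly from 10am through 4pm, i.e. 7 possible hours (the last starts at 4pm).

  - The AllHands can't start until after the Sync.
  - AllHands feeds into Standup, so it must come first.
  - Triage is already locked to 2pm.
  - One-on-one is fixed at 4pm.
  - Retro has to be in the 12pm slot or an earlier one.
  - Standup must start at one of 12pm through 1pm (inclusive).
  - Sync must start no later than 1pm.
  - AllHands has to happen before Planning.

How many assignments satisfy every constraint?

Splitting on Sync: it can be 10am (42), 11am (12). Listing each branch's schedules as (Standup, Retro, Planning, Triage, AllHands, One-on-one):
Sync=10am: (12pm,10am,12pm,2pm,11am,4pm) (12pm,10am,1pm,2pm,11am,4pm) (12pm,10am,2pm,2pm,11am,4pm) (12pm,10am,3pm,2pm,11am,4pm) (12pm,10am,4pm,2pm,11am,4pm) (12pm,11am,12pm,2pm,11am,4pm) (12pm,11am,1pm,2pm,11am,4pm) (12pm,11am,2pm,2pm,11am,4pm) (12pm,11am,3pm,2pm,11am,4pm) (12pm,11am,4pm,2pm,11am,4pm) (12pm,12pm,12pm,2pm,11am,4pm) (12pm,12pm,1pm,2pm,11am,4pm) (12pm,12pm,2pm,2pm,11am,4pm) (12pm,12pm,3pm,2pm,11am,4pm) (12pm,12pm,4pm,2pm,11am,4pm) (1pm,10am,12pm,2pm,11am,4pm) (1pm,10am,1pm,2pm,11am,4pm) (1pm,10am,1pm,2pm,12pm,4pm) (1pm,10am,2pm,2pm,11am,4pm) (1pm,10am,2pm,2pm,12pm,4pm) (1pm,10am,3pm,2pm,11am,4pm) (1pm,10am,3pm,2pm,12pm,4pm) (1pm,10am,4pm,2pm,11am,4pm) (1pm,10am,4pm,2pm,12pm,4pm) (1pm,11am,12pm,2pm,11am,4pm) (1pm,11am,1pm,2pm,11am,4pm) (1pm,11am,1pm,2pm,12pm,4pm) (1pm,11am,2pm,2pm,11am,4pm) (1pm,11am,2pm,2pm,12pm,4pm) (1pm,11am,3pm,2pm,11am,4pm) (1pm,11am,3pm,2pm,12pm,4pm) (1pm,11am,4pm,2pm,11am,4pm) (1pm,11am,4pm,2pm,12pm,4pm) (1pm,12pm,12pm,2pm,11am,4pm) (1pm,12pm,1pm,2pm,11am,4pm) (1pm,12pm,1pm,2pm,12pm,4pm) (1pm,12pm,2pm,2pm,11am,4pm) (1pm,12pm,2pm,2pm,12pm,4pm) (1pm,12pm,3pm,2pm,11am,4pm) (1pm,12pm,3pm,2pm,12pm,4pm) (1pm,12pm,4pm,2pm,11am,4pm) (1pm,12pm,4pm,2pm,12pm,4pm) — 42.
Sync=11am: (1pm,10am,1pm,2pm,12pm,4pm) (1pm,10am,2pm,2pm,12pm,4pm) (1pm,10am,3pm,2pm,12pm,4pm) (1pm,10am,4pm,2pm,12pm,4pm) (1pm,11am,1pm,2pm,12pm,4pm) (1pm,11am,2pm,2pm,12pm,4pm) (1pm,11am,3pm,2pm,12pm,4pm) (1pm,11am,4pm,2pm,12pm,4pm) (1pm,12pm,1pm,2pm,12pm,4pm) (1pm,12pm,2pm,2pm,12pm,4pm) (1pm,12pm,3pm,2pm,12pm,4pm) (1pm,12pm,4pm,2pm,12pm,4pm) — 12.
Summing: 42 + 12 = 54.

54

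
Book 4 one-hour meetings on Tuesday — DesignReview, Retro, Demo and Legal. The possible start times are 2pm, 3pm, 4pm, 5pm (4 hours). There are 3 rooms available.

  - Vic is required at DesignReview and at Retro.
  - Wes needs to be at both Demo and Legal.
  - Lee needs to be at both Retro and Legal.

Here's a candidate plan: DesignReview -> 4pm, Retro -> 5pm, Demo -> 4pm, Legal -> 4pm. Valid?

No. Wes needs to be at both Demo and Legal is not satisfied.

Wes needs to be at both Demo and Legal — violated.
Vic is required at DesignReview and at Retro — holds.
Lee needs to be at both Retro and Legal — holds.
There are 3 rooms available — holds.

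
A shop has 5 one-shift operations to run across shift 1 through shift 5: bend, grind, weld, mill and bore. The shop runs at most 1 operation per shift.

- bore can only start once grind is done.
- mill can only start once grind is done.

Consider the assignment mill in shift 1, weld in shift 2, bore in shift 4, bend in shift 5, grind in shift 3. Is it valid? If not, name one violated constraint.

mill can only start once grind is done — violated.
The shop runs at most 1 operation per shift — holds.
bore can only start once grind is done — holds.

Invalid. mill can only start once grind is done.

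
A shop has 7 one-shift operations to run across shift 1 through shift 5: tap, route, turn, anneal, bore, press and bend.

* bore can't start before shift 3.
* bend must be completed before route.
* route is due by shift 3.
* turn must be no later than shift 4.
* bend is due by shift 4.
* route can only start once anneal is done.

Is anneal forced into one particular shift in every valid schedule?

No

anneal can be shift 1 (e.g. turn=shift 1; bend=shift 1; route=shift 2; bore=shift 3; anneal=shift 1; tap=shift 1; press=shift 1) or shift 2 (e.g. turn -> shift 1, press -> shift 1, bore -> shift 3, tap -> shift 1, route -> shift 3, anneal -> shift 2, bend -> shift 1).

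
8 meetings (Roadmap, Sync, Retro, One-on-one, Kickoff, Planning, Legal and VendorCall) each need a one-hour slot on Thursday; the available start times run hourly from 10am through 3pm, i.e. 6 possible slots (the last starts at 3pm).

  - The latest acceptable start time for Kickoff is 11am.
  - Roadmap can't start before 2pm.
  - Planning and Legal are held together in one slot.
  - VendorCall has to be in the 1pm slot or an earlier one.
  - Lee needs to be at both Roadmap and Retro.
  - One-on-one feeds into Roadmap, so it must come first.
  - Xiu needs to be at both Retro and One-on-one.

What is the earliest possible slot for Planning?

Planning at 10am is achievable: Retro=11am; Sync=10am; Planning=10am; Roadmap=2pm; Legal=10am; One-on-one=10am; VendorCall=10am; Kickoff=10am.

10am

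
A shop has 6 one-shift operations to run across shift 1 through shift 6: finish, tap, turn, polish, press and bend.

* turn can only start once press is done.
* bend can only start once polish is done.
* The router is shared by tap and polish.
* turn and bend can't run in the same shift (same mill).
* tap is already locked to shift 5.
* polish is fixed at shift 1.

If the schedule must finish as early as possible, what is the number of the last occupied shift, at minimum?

shift 5

The precedence chain requires at least 2 distinct shifts.
tap can't be placed before shift 5, so the schedule must run through at least shift 5.
5 works (last occupied shift: shift 5): for example turn=shift 2; tap=shift 5; press=shift 1; finish=shift 1; bend=shift 3; polish=shift 1.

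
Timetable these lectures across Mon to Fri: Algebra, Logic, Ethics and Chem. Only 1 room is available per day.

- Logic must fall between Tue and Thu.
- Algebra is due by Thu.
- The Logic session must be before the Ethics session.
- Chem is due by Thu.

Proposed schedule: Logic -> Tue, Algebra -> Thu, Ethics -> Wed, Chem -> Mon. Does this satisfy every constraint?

The Logic session must be before the Ethics session — holds.
Only 1 room is available per day — holds.
Chem is due by Thu — holds.
Logic must fall between Tue and Thu — holds.
Algebra is due by Thu — holds.

Valid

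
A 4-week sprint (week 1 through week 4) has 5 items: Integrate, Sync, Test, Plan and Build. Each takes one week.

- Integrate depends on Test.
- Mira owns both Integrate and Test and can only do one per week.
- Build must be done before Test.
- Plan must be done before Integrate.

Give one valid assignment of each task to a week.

Plan=week 1, Sync=week 1, Test=week 2, Integrate=week 3, Build=week 1

Checking: Plan(week 1) before Integrate(week 3); Build(week 1) before Test(week 2); Test(week 2) before Integrate(week 3); Integrate(week 3) != Test(week 2).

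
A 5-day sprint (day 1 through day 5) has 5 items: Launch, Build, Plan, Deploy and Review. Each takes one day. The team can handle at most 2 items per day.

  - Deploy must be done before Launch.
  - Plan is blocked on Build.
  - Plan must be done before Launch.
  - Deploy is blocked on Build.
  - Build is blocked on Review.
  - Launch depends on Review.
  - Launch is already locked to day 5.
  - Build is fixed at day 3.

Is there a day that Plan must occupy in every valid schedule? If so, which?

day 4

Build is fixed at day 3 and must come before Plan, so Plan is at least day 4.
Launch is fixed at day 5 and must come after Plan, so Plan is at most day 4.
So Plan must be day 4.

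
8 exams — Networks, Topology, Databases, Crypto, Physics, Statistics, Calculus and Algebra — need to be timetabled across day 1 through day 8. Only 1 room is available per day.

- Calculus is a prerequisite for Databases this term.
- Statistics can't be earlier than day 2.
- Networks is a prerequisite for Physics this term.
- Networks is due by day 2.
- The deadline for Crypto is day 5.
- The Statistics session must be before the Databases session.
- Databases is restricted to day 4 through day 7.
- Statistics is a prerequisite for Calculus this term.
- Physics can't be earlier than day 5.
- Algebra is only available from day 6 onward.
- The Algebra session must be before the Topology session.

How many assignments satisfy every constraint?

23

Splitting on Networks: it can be day 1 (18), day 2 (5). Listing each branch's schedules as (Topology, Databases, Crypto, Physics, Statistics, Calculus, Algebra) by day number:
Networks=day 1: (7,4,5,8,2,3,6) (7,5,2,8,3,4,6) (7,5,3,8,2,4,6) (7,5,4,8,2,3,6) (8,4,5,6,2,3,7) (8,4,5,7,2,3,6) (8,5,2,6,3,4,7) (8,5,2,7,3,4,6) (8,5,3,6,2,4,7) (8,5,3,7,2,4,6) (8,5,4,6,2,3,7) (8,5,4,7,2,3,6) (8,6,2,5,3,4,7) (8,6,3,5,2,4,7) (8,6,4,5,2,3,7) (8,7,2,5,3,4,6) (8,7,3,5,2,4,6) (8,7,4,5,2,3,6) — 18.
Networks=day 2: (7,5,1,8,3,4,6) (8,5,1,6,3,4,7) (8,5,1,7,3,4,6) (8,6,1,5,3,4,7) (8,7,1,5,3,4,6) — 5.
Summing: 18 + 5 = 23.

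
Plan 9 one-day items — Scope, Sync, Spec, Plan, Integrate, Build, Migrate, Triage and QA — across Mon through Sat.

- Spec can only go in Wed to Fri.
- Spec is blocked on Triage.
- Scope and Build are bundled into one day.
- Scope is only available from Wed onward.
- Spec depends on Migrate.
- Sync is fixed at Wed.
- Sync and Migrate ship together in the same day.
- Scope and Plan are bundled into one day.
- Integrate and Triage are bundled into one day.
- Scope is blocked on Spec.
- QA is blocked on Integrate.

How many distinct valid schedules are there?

38

Splitting on Scope: it can be Fri (12), Sat (26). Listing each branch's schedules as (Sync, Spec, Plan, Integrate, Build, Migrate, Triage, QA):
Scope=Fri: (Wed,Thu,Fri,Mon,Fri,Wed,Mon,Tue) (Wed,Thu,Fri,Mon,Fri,Wed,Mon,Wed) (Wed,Thu,Fri,Mon,Fri,Wed,Mon,Thu) (Wed,Thu,Fri,Mon,Fri,Wed,Mon,Fri) (Wed,Thu,Fri,Mon,Fri,Wed,Mon,Sat) (Wed,Thu,Fri,Tue,Fri,Wed,Tue,Wed) (Wed,Thu,Fri,Tue,Fri,Wed,Tue,Thu) (Wed,Thu,Fri,Tue,Fri,Wed,Tue,Fri) (Wed,Thu,Fri,Tue,Fri,Wed,Tue,Sat) (Wed,Thu,Fri,Wed,Fri,Wed,Wed,Thu) (Wed,Thu,Fri,Wed,Fri,Wed,Wed,Fri) (Wed,Thu,Fri,Wed,Fri,Wed,Wed,Sat) — 12.
Scope=Sat: (Wed,Thu,Sat,Mon,Sat,Wed,Mon,Tue) (Wed,Thu,Sat,Mon,Sat,Wed,Mon,Wed) (Wed,Thu,Sat,Mon,Sat,Wed,Mon,Thu) (Wed,Thu,Sat,Mon,Sat,Wed,Mon,Fri) (Wed,Thu,Sat,Mon,Sat,Wed,Mon,Sat) (Wed,Thu,Sat,Tue,Sat,Wed,Tue,Wed) (Wed,Thu,Sat,Tue,Sat,Wed,Tue,Thu) (Wed,Thu,Sat,Tue,Sat,Wed,Tue,Fri) (Wed,Thu,Sat,Tue,Sat,Wed,Tue,Sat) (Wed,Thu,Sat,Wed,Sat,Wed,Wed,Thu) (Wed,Thu,Sat,Wed,Sat,Wed,Wed,Fri) (Wed,Thu,Sat,Wed,Sat,Wed,Wed,Sat) (Wed,Fri,Sat,Mon,Sat,Wed,Mon,Tue) (Wed,Fri,Sat,Mon,Sat,Wed,Mon,Wed) (Wed,Fri,Sat,Mon,Sat,Wed,Mon,Thu) (Wed,Fri,Sat,Mon,Sat,Wed,Mon,Fri) (Wed,Fri,Sat,Mon,Sat,Wed,Mon,Sat) (Wed,Fri,Sat,Tue,Sat,Wed,Tue,Wed) (Wed,Fri,Sat,Tue,Sat,Wed,Tue,Thu) (Wed,Fri,Sat,Tue,Sat,Wed,Tue,Fri) (Wed,Fri,Sat,Tue,Sat,Wed,Tue,Sat) (Wed,Fri,Sat,Wed,Sat,Wed,Wed,Thu) (Wed,Fri,Sat,Wed,Sat,Wed,Wed,Fri) (Wed,Fri,Sat,Wed,Sat,Wed,Wed,Sat) (Wed,Fri,Sat,Thu,Sat,Wed,Thu,Fri) (Wed,Fri,Sat,Thu,Sat,Wed,Thu,Sat) — 26.
Summing: 12 + 26 = 38.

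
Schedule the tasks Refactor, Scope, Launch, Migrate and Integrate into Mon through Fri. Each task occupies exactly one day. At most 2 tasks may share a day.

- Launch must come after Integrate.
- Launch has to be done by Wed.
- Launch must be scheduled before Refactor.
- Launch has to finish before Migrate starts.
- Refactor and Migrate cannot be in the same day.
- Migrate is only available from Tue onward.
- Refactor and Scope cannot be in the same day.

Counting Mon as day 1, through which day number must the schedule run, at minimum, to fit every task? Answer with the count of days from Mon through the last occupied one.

4

The precedence chain requires at least 3 distinct days.
With at most 2 per day and 5 tasks, at least 3 days are needed.
Could 3 days be enough, i.e. nothing placed later than Wed? No: Launch's window within 3 days is {Mon, Tue, Wed}; Migrate's window within 3 days is {Tue, Wed}; Refactor must come after Launch (at Mon or later) → {Tue, Wed}; Launch must come before Refactor (at Wed or earlier) → {Mon, Tue}; Launch must come after Integrate (at Mon or later) → {Tue}; Refactor must come after Launch (at Tue or later) → {Wed}; Migrate must come after Launch (at Tue or later) → {Wed}; Migrate can't share with Refactor (Wed) → nothing is left.
So 3 days is not enough.
4 works (last occupied day: Thu): for example Scope in Mon, Refactor in Thu, Migrate in Wed, Launch in Tue, Integrate in Mon.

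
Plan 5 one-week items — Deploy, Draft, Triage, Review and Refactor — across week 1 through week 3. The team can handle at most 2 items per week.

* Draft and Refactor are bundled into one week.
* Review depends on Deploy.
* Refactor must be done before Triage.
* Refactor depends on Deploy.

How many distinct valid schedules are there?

Enumerating: Refactor -> week 2, Triage -> week 3, Review -> week 3, Draft -> week 2, Deploy -> week 1.

1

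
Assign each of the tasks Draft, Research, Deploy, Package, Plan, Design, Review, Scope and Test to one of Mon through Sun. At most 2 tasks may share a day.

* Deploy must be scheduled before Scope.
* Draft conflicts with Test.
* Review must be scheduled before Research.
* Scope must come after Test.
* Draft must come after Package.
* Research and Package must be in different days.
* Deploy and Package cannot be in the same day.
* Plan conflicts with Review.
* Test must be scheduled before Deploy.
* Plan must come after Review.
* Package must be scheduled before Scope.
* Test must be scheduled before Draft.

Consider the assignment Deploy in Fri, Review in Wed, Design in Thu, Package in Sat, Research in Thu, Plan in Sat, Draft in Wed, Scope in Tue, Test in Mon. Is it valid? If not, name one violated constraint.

Package must be scheduled before Scope — violated.
Scope must come after Test — holds.
Draft must come after Package — violated.
Deploy must be scheduled before Scope — violated.
Plan conflicts with Review — holds.
Test must be scheduled before Draft — holds.
Research and Package must be in different days — holds.
Plan must come after Review — holds.
Deploy and Package cannot be in the same day — holds.
Draft conflicts with Test — holds.
Review must be scheduled before Research — holds.
Test must be scheduled before Deploy — holds.
At most 2 tasks may share a day — holds.

No — it violates: Package must be scheduled before Scope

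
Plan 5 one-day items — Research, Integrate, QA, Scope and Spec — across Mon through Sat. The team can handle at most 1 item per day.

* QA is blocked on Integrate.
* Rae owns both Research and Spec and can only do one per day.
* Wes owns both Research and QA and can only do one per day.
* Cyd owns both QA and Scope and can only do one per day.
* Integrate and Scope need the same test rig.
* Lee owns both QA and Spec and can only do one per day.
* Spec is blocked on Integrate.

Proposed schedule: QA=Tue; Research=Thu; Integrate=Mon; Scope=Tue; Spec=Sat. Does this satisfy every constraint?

No — it violates: Cyd owns both QA and Scope and can only do one per day

Lee owns both QA and Spec and can only do one per day — holds.
Wes owns both Research and QA and can only do one per day — holds.
QA is blocked on Integrate — holds.
Integrate and Scope need the same test rig — holds.
Spec is blocked on Integrate — holds.
Cyd owns both QA and Scope and can only do one per day — violated.
Rae owns both Research and Spec and can only do one per day — holds.
The team can handle at most 1 item per day — violated.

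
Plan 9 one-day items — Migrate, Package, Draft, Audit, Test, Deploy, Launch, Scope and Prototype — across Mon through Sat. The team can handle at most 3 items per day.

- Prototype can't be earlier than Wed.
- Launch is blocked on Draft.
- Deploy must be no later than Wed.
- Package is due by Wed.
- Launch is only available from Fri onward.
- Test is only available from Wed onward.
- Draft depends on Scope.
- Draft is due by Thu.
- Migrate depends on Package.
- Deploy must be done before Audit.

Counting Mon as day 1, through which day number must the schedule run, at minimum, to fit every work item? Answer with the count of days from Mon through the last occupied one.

The precedence chain requires at least 3 distinct days.
With at most 3 per day and 9 work items, at least 3 days are needed.
Launch can't be placed before Fri — that is day 5 counting from Mon — so the schedule must run through at least 5 days.
5 works (last occupied day: Fri): for example Prototype=Wed; Audit=Tue; Test=Wed; Deploy=Mon; Package=Mon; Migrate=Tue; Scope=Mon; Launch=Fri; Draft=Tue.

5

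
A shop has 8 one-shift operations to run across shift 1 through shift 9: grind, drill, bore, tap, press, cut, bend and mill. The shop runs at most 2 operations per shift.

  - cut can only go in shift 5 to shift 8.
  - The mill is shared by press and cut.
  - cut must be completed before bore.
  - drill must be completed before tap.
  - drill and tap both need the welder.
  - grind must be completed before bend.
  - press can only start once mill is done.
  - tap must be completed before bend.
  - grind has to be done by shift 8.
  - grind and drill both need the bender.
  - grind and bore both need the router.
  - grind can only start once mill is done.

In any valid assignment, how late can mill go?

Downstream work caps mill at shift 7.
mill at shift 7 is achievable: tap in shift 2, mill in shift 7, bend in shift 9, press in shift 8, drill in shift 1, bore in shift 6, cut in shift 5, grind in shift 8.

shift 7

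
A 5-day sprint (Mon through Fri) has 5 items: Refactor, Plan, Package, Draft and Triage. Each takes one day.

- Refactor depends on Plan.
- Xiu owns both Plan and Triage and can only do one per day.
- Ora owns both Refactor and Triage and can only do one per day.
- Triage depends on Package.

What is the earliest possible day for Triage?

Precedence pushes Triage to at least Tue.
Triage at Tue is achievable: Refactor=Wed, Triage=Tue, Draft=Mon, Plan=Mon, Package=Mon.

Tue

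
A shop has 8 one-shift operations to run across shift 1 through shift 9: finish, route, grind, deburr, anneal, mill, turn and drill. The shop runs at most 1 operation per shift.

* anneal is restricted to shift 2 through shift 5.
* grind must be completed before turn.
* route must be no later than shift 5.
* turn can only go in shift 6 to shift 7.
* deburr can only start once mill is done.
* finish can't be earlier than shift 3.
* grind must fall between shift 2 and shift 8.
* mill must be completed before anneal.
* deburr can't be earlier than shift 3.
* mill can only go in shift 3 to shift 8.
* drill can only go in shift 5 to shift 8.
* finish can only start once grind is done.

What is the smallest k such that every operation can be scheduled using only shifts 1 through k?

The precedence chain requires at least 2 distinct shifts.
With at most 1 per shift and 8 operations, at least 8 shifts are needed.
turn can't be placed before shift 6, so the schedule must run through at least shift 6.
8 works (last occupied shift: shift 8): for example route in shift 1, turn in shift 6, deburr in shift 8, mill in shift 3, finish in shift 7, drill in shift 5, anneal in shift 4, grind in shift 2.

8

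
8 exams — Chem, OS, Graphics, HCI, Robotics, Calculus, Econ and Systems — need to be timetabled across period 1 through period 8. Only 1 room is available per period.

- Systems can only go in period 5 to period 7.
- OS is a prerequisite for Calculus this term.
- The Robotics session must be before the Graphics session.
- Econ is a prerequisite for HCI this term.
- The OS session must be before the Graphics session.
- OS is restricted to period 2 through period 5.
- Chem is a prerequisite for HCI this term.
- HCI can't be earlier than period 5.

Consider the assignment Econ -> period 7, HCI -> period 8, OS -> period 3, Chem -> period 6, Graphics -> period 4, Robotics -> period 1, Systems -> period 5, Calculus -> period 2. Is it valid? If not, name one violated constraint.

Invalid. OS is a prerequisite for Calculus this term.

OS is a prerequisite for Calculus this term — violated.
Chem is a prerequisite for HCI this term — holds.
Econ is a prerequisite for HCI this term — holds.
Only 1 room is available per period — holds.
OS is restricted to period 2 through period 5 — holds.
HCI can't be earlier than period 5 — holds.
The OS session must be before the Graphics session — holds.
Systems can only go in period 5 to period 7 — holds.
The Robotics session must be before the Graphics session — holds.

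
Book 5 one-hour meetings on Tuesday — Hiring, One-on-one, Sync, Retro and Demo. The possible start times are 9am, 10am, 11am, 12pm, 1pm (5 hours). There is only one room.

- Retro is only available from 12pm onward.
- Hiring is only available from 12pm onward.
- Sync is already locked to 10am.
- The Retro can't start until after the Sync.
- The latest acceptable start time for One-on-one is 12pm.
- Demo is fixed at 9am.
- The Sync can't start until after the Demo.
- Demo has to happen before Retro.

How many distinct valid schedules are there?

2

Enumerating: Hiring -> 1pm, One-on-one -> 11am, Demo -> 9am, Retro -> 12pm, Sync -> 10am | One-on-one=11am; Retro=1pm; Sync=10am; Demo=9am; Hiring=12pm.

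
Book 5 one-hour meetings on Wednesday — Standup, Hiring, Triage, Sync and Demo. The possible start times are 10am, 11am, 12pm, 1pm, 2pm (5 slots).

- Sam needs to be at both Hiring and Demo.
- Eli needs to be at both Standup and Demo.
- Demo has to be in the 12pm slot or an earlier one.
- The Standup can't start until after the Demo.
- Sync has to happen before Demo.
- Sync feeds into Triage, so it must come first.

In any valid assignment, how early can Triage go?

11am

Precedence pushes Triage to at least 11am.
Triage at 11am is achievable: Sync -> 10am, Triage -> 11am, Standup -> 12pm, Demo -> 11am, Hiring -> 10am.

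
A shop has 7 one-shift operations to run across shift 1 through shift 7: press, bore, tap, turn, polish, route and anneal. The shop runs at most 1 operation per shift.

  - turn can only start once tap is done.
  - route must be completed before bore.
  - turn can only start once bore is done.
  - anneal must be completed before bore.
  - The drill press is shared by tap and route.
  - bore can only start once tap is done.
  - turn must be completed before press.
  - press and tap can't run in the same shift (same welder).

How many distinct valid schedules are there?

42

Splitting on press: it can be shift 6 (6), shift 7 (36). Listing each branch's schedules as (bore, tap, turn, polish, route, anneal) by shift number:
press=shift 6: (4,1,5,7,2,3) (4,1,5,7,3,2) (4,2,5,7,1,3) (4,2,5,7,3,1) (4,3,5,7,1,2) (4,3,5,7,2,1) — 6.
press=shift 7: (4,1,5,6,2,3) (4,1,5,6,3,2) (4,1,6,5,2,3) (4,1,6,5,3,2) (4,2,5,6,1,3) (4,2,5,6,3,1) (4,2,6,5,1,3) (4,2,6,5,3,1) (4,3,5,6,1,2) (4,3,5,6,2,1) (4,3,6,5,1,2) (4,3,6,5,2,1) (5,1,6,2,3,4) (5,1,6,2,4,3) (5,1,6,3,2,4) (5,1,6,3,4,2) (5,1,6,4,2,3) (5,1,6,4,3,2) (5,2,6,1,3,4) (5,2,6,1,4,3) (5,2,6,3,1,4) (5,2,6,3,4,1) (5,2,6,4,1,3) (5,2,6,4,3,1) (5,3,6,1,2,4) (5,3,6,1,4,2) (5,3,6,2,1,4) (5,3,6,2,4,1) (5,3,6,4,1,2) (5,3,6,4,2,1) (5,4,6,1,2,3) (5,4,6,1,3,2) (5,4,6,2,1,3) (5,4,6,2,3,1) (5,4,6,3,1,2) (5,4,6,3,2,1) — 36.
Summing: 6 + 36 = 42.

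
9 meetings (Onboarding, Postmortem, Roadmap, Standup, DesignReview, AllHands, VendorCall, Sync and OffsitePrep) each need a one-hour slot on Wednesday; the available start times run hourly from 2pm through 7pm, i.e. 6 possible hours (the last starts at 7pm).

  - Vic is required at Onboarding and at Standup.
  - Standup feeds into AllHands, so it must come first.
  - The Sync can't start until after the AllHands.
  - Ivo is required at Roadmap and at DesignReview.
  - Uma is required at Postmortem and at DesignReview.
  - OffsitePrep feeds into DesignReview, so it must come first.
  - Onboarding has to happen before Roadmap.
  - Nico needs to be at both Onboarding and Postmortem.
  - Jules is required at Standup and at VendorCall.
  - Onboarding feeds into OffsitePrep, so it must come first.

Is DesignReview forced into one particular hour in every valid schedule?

DesignReview can be 4pm (e.g. Sync=5pm, Onboarding=2pm, OffsitePrep=3pm, DesignReview=4pm, VendorCall=2pm, Roadmap=3pm, Standup=3pm, AllHands=4pm, Postmortem=3pm) or 5pm (e.g. VendorCall -> 2pm, Standup -> 3pm, Postmortem -> 3pm, Sync -> 5pm, DesignReview -> 5pm, OffsitePrep -> 3pm, Roadmap -> 3pm, Onboarding -> 2pm, AllHands -> 4pm).

No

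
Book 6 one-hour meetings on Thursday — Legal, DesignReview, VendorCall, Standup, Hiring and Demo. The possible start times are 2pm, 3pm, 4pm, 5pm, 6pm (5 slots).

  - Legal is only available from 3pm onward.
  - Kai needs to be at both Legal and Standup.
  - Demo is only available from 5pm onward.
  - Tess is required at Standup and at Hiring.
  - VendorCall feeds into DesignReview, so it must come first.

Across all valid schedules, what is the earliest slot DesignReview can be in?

Precedence pushes DesignReview to at least 3pm.
DesignReview at 3pm is achievable: Hiring -> 3pm, DesignReview -> 3pm, Legal -> 3pm, Standup -> 2pm, VendorCall -> 2pm, Demo -> 5pm.

3pm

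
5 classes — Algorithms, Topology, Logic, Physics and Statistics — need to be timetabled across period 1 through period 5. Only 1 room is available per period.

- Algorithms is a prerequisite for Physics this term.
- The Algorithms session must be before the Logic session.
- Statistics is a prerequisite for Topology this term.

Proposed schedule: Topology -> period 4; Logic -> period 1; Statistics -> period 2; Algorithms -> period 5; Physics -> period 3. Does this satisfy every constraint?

Only 1 room is available per period — holds.
Statistics is a prerequisite for Topology this term — holds.
The Algorithms session must be before the Logic session — violated.
Algorithms is a prerequisite for Physics this term — violated.

No. The Algorithms session must be before the Logic session is not satisfied.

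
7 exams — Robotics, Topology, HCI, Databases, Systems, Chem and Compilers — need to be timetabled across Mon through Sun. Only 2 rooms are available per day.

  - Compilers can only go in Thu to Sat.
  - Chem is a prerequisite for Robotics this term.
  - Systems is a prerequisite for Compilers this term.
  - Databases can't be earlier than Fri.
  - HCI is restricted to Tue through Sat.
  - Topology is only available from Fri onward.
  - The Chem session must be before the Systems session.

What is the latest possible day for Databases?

Databases is available from Fri.
Databases at Sun is achievable: Robotics=Wed, Systems=Tue, Topology=Fri, Databases=Sun, Compilers=Thu, Chem=Mon, HCI=Tue.

Sun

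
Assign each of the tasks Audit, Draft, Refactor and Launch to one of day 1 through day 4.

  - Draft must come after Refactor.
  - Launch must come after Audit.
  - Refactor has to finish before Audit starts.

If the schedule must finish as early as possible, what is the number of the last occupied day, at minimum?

day 3

The precedence chain requires at least 3 distinct days.
3 works (last occupied day: day 3): for example Launch=day 3, Refactor=day 1, Audit=day 2, Draft=day 2.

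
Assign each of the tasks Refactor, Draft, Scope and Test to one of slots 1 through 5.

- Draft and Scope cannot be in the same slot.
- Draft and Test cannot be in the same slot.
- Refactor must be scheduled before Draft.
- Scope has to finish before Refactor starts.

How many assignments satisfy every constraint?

Splitting on Refactor: it can be 2 (12), 3 (16), 4 (12). Listing each branch's schedules as (Draft, Scope, Test):
Refactor=2: (3,1,1) (3,1,2) (3,1,4) (3,1,5) (4,1,1) (4,1,2) (4,1,3) (4,1,5) (5,1,1) (5,1,2) (5,1,3) (5,1,4) — 12.
Refactor=3: (4,1,1) (4,1,2) (4,1,3) (4,1,5) (4,2,1) (4,2,2) (4,2,3) (4,2,5) (5,1,1) (5,1,2) (5,1,3) (5,1,4) (5,2,1) (5,2,2) (5,2,3) (5,2,4) — 16.
Refactor=4: (5,1,1) (5,1,2) (5,1,3) (5,1,4) (5,2,1) (5,2,2) (5,2,3) (5,2,4) (5,3,1) (5,3,2) (5,3,3) (5,3,4) — 12.
Summing: 12 + 16 + 12 = 40.

40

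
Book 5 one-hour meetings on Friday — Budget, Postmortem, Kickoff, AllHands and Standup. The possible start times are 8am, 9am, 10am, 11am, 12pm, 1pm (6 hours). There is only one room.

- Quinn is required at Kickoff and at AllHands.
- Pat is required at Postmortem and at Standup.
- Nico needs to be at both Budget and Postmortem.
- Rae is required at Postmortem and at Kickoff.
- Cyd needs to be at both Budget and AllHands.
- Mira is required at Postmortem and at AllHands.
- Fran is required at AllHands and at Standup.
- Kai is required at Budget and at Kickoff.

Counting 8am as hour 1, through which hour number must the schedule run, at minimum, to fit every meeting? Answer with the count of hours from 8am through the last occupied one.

5 hours

With at most 1 per hour and 5 meetings, at least 5 hours are needed.
5 works (last occupied hour: 12pm): for example AllHands -> 11am, Kickoff -> 10am, Postmortem -> 9am, Budget -> 8am, Standup -> 12pm.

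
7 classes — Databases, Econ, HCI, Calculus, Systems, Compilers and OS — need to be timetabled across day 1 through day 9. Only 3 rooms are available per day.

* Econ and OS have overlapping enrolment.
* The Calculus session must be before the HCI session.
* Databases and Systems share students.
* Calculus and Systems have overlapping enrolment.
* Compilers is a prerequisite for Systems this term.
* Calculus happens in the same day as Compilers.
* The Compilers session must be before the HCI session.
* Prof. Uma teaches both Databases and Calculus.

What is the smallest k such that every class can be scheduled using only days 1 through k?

3

The precedence chain requires at least 2 distinct days.
With at most 3 per day and 7 classes, at least 3 days are needed.
3 works (last occupied day: day 3): for example Econ=day 1, Compilers=day 1, HCI=day 2, Systems=day 2, Calculus=day 1, Databases=day 3, OS=day 2.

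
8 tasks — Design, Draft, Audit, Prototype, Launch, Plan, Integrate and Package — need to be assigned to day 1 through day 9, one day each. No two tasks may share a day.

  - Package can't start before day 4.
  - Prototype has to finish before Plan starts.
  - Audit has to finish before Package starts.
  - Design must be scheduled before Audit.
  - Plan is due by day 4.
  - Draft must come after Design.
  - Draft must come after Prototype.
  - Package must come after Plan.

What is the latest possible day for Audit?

day 8

Precedence pushes Audit to at least day 2; downstream work caps Audit at day 8.
Audit at day 8 is achievable: Draft=day 4, Plan=day 2, Package=day 9, Launch=day 5, Audit=day 8, Integrate=day 6, Prototype=day 1, Design=day 3.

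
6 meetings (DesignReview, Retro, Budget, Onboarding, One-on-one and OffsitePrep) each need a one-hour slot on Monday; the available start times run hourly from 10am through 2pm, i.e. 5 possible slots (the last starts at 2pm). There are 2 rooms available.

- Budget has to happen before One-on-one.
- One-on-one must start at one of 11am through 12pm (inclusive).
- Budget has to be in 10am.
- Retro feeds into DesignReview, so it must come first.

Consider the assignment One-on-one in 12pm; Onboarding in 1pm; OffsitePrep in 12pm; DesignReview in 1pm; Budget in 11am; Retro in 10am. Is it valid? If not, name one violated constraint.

There are 2 rooms available — holds.
Budget has to happen before One-on-one — holds.
Budget has to be in 10am — violated.
Retro feeds into DesignReview, so it must come first — holds.
One-on-one must start at one of 11am through 12pm (inclusive) — holds.

No. Budget has to be in 10am is not satisfied.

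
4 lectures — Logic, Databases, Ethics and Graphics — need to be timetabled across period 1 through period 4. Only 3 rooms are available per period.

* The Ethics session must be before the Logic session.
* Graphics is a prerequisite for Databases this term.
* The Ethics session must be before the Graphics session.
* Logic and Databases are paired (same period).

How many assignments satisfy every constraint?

4

Enumerating: Databases -> period 3; Graphics -> period 2; Ethics -> period 1; Logic -> period 3 | Ethics=period 1; Logic=period 4; Graphics=period 2; Databases=period 4 | Graphics -> period 3; Databases -> period 4; Logic -> period 4; Ethics -> period 1 | Graphics in period 3; Ethics in period 2; Logic in period 4; Databases in period 4.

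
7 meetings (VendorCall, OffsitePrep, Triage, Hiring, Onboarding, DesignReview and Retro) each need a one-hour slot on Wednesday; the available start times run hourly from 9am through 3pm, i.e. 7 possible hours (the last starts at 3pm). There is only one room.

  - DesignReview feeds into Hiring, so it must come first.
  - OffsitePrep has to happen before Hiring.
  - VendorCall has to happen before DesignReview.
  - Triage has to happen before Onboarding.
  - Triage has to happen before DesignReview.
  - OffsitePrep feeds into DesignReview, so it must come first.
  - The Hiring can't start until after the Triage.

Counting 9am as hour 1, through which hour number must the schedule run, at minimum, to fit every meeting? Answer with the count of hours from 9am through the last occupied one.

The precedence chain requires at least 3 distinct hours.
With at most 1 per hour and 7 meetings, at least 7 hours are needed.
7 works (last occupied hour: 3pm): for example OffsitePrep -> 10am, VendorCall -> 11am, Triage -> 9am, Onboarding -> 2pm, Retro -> 3pm, Hiring -> 1pm, DesignReview -> 12pm.

7 hours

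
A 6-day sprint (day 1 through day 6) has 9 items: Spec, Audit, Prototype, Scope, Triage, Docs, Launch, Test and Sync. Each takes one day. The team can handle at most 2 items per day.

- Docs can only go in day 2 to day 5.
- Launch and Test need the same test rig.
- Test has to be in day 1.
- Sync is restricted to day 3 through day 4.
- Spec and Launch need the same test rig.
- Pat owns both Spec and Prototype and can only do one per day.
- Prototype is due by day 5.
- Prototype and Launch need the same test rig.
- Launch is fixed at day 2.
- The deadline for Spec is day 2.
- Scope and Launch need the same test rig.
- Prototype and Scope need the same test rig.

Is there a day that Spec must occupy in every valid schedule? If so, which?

day 1

Spec's window is day 1–day 2.
Launch is fixed at day 2, and Spec can't share a day with Launch.
So Spec must be day 1.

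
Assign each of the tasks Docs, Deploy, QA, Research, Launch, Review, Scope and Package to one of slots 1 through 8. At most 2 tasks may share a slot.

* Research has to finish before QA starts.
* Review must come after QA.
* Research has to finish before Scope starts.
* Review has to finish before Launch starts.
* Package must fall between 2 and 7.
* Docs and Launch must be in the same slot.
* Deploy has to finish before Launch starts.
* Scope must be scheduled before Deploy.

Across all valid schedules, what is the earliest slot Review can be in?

Precedence pushes Review to at least 3; downstream work caps Review at 7.
Review at 3 is achievable: Launch -> 5, QA -> 2, Deploy -> 4, Docs -> 5, Scope -> 3, Research -> 1, Review -> 3, Package -> 2.

3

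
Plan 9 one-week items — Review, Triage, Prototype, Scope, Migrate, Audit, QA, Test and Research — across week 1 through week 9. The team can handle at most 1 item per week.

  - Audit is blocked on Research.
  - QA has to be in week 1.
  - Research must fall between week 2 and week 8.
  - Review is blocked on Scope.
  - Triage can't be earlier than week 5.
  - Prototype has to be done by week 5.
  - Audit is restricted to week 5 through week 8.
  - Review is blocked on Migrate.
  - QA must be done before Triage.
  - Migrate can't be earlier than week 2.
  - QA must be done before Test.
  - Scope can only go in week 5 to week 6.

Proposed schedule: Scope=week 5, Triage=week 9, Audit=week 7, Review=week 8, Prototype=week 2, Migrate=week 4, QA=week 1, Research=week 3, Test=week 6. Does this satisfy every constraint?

Triage can't be earlier than week 5 — holds.
The team can handle at most 1 item per week — holds.
Audit is blocked on Research — holds.
Audit is restricted to week 5 through week 8 — holds.
Scope can only go in week 5 to week 6 — holds.
Review is blocked on Migrate — holds.
Migrate can't be earlier than week 2 — holds.
Research must fall between week 2 and week 8 — holds.
QA has to be in week 1 — holds.
QA must be done before Triage — holds.
Prototype has to be done by week 5 — holds.
QA must be done before Test — holds.
Review is blocked on Scope — holds.

Yes, all constraints hold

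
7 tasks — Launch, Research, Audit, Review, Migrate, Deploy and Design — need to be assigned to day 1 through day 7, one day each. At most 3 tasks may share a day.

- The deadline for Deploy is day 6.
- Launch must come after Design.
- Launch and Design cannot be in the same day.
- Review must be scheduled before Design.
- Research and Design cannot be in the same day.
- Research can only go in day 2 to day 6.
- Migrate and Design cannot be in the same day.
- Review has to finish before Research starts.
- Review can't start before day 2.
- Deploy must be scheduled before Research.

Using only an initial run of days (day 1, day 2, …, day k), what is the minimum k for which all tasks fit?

4 days

The precedence chain requires at least 3 distinct days.
With at most 3 per day and 7 tasks, at least 3 days are needed.
Propagating the time windows through the other constraints, Launch can't land before day 4, so the schedule must run through at least day 4.
4 works (last occupied day: day 4): for example Review -> day 2, Audit -> day 1, Deploy -> day 1, Design -> day 3, Migrate -> day 1, Launch -> day 4, Research -> day 4.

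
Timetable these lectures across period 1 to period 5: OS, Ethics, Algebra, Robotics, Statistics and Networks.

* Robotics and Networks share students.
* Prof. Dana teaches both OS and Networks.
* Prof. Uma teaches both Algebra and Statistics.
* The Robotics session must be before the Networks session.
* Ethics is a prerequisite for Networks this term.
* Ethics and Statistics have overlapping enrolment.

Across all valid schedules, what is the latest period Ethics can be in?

Downstream work caps Ethics at period 4.
Ethics at period 4 is achievable: Ethics in period 4; Networks in period 5; Robotics in period 1; Statistics in period 2; OS in period 1; Algebra in period 1.

period 4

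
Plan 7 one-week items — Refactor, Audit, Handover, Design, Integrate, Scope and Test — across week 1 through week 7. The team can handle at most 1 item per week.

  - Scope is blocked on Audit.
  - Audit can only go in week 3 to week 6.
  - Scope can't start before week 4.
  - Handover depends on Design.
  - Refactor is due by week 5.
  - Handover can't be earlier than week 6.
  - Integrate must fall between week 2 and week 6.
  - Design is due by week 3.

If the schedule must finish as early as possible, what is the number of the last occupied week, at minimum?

week 7

The precedence chain requires at least 2 distinct weeks.
With at most 1 per week and 7 tasks, at least 7 weeks are needed.
Handover can't be placed before week 6, so the schedule must run through at least week 6.
7 works (last occupied week: week 7): for example Audit -> week 3, Scope -> week 4, Handover -> week 6, Test -> week 7, Refactor -> week 2, Design -> week 1, Integrate -> week 5.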